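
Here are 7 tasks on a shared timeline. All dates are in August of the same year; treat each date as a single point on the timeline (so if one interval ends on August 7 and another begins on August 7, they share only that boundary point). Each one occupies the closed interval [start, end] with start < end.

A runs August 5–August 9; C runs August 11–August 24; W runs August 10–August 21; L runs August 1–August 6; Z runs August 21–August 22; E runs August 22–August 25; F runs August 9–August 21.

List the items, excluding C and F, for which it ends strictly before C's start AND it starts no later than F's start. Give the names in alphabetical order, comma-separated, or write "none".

A, L

Conditions: its end is strictly before C's start (X.end < August 11) AND its start is no later than F's start (X.start <= August 9).
A: end August 9 < August 11? ✓; start August 5 <= August 9? ✓ → yes.
E: end August 25 < August 11? ✗; start August 22 <= August 9? ✗ → no.
L: end August 6 < August 11? ✓; start August 1 <= August 9? ✓ → yes.
W: end August 21 < August 11? ✗; start August 10 <= August 9? ✗ → no.
Z: end August 22 < August 11? ✗; start August 21 <= August 9? ✗ → no.
Result: A, L.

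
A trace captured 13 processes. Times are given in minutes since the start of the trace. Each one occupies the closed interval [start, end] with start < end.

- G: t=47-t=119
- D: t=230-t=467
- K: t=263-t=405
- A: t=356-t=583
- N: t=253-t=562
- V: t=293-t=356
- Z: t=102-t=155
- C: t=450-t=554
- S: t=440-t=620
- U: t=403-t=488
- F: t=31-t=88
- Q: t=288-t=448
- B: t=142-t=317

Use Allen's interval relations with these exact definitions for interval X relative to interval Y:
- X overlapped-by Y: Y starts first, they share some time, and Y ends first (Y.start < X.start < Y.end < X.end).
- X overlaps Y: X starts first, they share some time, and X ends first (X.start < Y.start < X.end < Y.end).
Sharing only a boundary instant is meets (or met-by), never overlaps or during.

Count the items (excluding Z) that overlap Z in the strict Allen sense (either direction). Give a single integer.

Target Z = [t=102, t=155].
A [t=356, t=583] → after → no.
B [t=142, t=317] → overlapped-by → counts.
C [t=450, t=554] → after → no.
D [t=230, t=467] → after → no.
F [t=31, t=88] → before → no.
G [t=47, t=119] → overlaps → counts.
K [t=263, t=405] → after → no.
N [t=253, t=562] → after → no.
Q [t=288, t=448] → after → no.
S [t=440, t=620] → after → no.
U [t=403, t=488] → after → no.
V [t=293, t=356] → after → no.
Total: 2.

2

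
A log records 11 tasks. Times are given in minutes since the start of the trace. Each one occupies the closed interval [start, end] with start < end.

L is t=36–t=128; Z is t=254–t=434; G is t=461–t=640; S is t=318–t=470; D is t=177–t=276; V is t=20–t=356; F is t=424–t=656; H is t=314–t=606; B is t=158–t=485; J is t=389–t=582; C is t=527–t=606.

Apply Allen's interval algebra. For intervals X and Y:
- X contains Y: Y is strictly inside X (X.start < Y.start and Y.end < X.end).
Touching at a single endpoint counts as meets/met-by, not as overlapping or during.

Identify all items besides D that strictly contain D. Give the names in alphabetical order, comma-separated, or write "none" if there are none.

B, V

Target D = [t=177, t=276].
B [t=158, t=485] → contains → yes.
C [t=527, t=606] → after → no.
F [t=424, t=656] → after → no.
G [t=461, t=640] → after → no.
H [t=314, t=606] → after → no.
J [t=389, t=582] → after → no.
L [t=36, t=128] → before → no.
S [t=318, t=470] → after → no.
V [t=20, t=356] → contains → yes.
Z [t=254, t=434] → overlapped-by → no.
Result: B, V.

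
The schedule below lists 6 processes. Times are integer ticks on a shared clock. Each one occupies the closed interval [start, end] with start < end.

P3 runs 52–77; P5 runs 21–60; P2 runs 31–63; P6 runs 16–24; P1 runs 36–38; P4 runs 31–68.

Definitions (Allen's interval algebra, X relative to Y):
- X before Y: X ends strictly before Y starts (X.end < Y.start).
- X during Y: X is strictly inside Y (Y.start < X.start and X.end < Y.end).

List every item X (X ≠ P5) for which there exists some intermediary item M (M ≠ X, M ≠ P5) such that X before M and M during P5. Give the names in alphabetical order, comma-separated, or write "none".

P6

Target P5 = [21, 60].
Intermediaries M with M during P5: P1.
Via P1 — items with X before P1: P6.
Union: P6.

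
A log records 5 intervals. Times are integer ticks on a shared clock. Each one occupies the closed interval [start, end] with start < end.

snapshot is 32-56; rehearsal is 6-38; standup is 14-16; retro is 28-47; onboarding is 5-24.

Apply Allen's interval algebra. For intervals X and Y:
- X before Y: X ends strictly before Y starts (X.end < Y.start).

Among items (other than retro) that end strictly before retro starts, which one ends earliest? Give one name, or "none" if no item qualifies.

Target retro = [28, 47].
onboarding [5, 24] → before → candidate.
rehearsal [6, 38] → overlaps → excluded.
snapshot [32, 56] → overlapped-by → excluded.
standup [14, 16] → before → candidate.
Among candidates, earliest end is 16 → standup.

standup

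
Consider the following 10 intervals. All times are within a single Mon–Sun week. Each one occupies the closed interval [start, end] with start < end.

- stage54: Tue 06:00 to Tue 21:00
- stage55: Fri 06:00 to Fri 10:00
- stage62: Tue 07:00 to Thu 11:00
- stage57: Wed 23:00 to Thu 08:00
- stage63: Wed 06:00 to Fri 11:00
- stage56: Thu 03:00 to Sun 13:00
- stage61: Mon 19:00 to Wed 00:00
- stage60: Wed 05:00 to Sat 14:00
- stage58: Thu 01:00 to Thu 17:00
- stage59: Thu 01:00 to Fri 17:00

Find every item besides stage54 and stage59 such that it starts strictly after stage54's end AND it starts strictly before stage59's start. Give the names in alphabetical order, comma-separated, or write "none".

Conditions: its start is strictly after stage54's end (X.start > Tue 21:00) AND its start is strictly before stage59's start (X.start < Thu 01:00).
stage55: start Fri 06:00 > Tue 21:00? ✓; start Fri 06:00 < Thu 01:00? ✗ → no.
stage56: start Thu 03:00 > Tue 21:00? ✓; start Thu 03:00 < Thu 01:00? ✗ → no.
stage57: start Wed 23:00 > Tue 21:00? ✓; start Wed 23:00 < Thu 01:00? ✓ → yes.
stage58: start Thu 01:00 > Tue 21:00? ✓; start Thu 01:00 < Thu 01:00? ✗ → no.
stage60: start Wed 05:00 > Tue 21:00? ✓; start Wed 05:00 < Thu 01:00? ✓ → yes.
stage61: start Mon 19:00 > Tue 21:00? ✗; start Mon 19:00 < Thu 01:00? ✓ → no.
stage62: start Tue 07:00 > Tue 21:00? ✗; start Tue 07:00 < Thu 01:00? ✓ → no.
stage63: start Wed 06:00 > Tue 21:00? ✓; start Wed 06:00 < Thu 01:00? ✓ → yes.
Result: stage57, stage60, stage63.

stage57, stage60, stage63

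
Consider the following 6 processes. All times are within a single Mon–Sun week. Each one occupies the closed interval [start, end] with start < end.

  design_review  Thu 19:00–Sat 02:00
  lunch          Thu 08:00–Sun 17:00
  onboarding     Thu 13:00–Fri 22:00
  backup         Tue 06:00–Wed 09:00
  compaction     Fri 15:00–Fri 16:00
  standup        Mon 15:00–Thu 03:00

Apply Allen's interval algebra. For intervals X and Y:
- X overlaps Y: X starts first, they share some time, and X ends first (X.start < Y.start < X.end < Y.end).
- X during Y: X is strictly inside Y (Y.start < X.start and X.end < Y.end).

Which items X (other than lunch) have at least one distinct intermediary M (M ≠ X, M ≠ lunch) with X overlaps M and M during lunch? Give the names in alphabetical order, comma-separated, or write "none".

Target lunch = [Thu 08:00, Sun 17:00].
Intermediaries M with M during lunch: compaction, design_review, onboarding.
Via compaction — items with X overlaps compaction: none.
Via design_review — items with X overlaps design_review: onboarding.
Via onboarding — items with X overlaps onboarding: none.
Union: onboarding.

onboarding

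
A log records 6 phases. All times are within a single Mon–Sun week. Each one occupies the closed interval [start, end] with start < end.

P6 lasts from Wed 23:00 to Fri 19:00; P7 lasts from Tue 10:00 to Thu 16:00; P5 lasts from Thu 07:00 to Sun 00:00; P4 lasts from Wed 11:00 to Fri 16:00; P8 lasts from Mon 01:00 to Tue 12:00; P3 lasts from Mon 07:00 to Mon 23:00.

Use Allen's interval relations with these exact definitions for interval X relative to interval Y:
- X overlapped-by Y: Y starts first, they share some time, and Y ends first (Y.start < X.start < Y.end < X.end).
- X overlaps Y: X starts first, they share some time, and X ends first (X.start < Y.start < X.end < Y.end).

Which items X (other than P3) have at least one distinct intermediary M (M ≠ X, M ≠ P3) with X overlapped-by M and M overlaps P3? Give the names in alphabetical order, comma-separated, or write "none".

none

Target P3 = [Mon 07:00, Mon 23:00].
Intermediaries M with M overlaps P3: none.
Union: none.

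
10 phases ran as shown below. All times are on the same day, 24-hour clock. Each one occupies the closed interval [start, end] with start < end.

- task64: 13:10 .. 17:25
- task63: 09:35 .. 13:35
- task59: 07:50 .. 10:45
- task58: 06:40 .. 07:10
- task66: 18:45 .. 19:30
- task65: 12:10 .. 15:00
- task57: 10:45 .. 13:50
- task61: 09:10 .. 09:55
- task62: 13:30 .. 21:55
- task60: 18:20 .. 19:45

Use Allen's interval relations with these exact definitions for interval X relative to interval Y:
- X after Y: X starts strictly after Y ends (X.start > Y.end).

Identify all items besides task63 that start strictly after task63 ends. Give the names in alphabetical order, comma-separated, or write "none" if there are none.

Target task63 = [09:35, 13:35].
task57 [10:45, 13:50] → overlapped-by → no.
task58 [06:40, 07:10] → before → no.
task59 [07:50, 10:45] → overlaps → no.
task60 [18:20, 19:45] → after → yes.
task61 [09:10, 09:55] → overlaps → no.
task62 [13:30, 21:55] → overlapped-by → no.
task64 [13:10, 17:25] → overlapped-by → no.
task65 [12:10, 15:00] → overlapped-by → no.
task66 [18:45, 19:30] → after → yes.
Result: task60, task66.

task60, task66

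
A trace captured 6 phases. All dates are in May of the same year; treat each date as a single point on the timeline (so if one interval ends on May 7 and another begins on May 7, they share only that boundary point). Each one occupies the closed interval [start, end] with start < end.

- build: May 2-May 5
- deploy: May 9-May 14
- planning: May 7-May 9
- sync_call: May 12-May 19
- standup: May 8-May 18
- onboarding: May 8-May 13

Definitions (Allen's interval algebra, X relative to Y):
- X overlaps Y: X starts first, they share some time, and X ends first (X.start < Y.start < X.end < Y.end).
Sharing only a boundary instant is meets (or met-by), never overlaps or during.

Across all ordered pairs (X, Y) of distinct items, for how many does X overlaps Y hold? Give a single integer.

6

Checking all 30 ordered pairs for relation 'overlaps'; matching pairs in alphabetical order:
(deploy, sync_call): deploy overlaps sync_call ✓
(onboarding, deploy): onboarding overlaps deploy ✓
(onboarding, sync_call): onboarding overlaps sync_call ✓
(planning, onboarding): planning overlaps onboarding ✓
(planning, standup): planning overlaps standup ✓
(standup, sync_call): standup overlaps sync_call ✓
Count: 6.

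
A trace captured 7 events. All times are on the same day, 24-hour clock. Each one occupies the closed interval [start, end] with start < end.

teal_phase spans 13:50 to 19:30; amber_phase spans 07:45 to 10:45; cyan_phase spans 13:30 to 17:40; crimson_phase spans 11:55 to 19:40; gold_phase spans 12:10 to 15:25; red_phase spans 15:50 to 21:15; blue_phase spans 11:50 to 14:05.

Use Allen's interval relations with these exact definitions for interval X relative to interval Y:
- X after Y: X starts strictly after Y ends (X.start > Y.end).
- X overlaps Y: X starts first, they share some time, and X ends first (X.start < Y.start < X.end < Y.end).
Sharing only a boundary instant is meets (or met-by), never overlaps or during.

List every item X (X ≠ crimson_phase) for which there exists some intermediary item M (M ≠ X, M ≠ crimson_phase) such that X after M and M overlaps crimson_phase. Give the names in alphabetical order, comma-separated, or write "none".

Target crimson_phase = [11:55, 19:40].
Intermediaries M with M overlaps crimson_phase: blue_phase.
Via blue_phase — items with X after blue_phase: red_phase.
Union: red_phase.

red_phase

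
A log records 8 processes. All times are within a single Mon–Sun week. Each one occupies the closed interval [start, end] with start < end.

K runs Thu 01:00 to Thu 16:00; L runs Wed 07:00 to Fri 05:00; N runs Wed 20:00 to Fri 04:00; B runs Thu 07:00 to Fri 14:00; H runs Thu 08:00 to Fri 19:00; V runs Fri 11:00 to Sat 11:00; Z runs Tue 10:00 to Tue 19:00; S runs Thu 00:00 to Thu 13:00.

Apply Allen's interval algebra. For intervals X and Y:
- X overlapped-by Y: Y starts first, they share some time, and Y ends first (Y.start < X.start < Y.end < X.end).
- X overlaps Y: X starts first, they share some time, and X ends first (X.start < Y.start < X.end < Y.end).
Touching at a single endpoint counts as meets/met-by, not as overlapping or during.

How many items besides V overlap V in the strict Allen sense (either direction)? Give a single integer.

Target V = [Fri 11:00, Sat 11:00].
B [Thu 07:00, Fri 14:00] → overlaps → counts.
H [Thu 08:00, Fri 19:00] → overlaps → counts.
K [Thu 01:00, Thu 16:00] → before → no.
L [Wed 07:00, Fri 05:00] → before → no.
N [Wed 20:00, Fri 04:00] → before → no.
S [Thu 00:00, Thu 13:00] → before → no.
Z [Tue 10:00, Tue 19:00] → before → no.
Total: 2.

2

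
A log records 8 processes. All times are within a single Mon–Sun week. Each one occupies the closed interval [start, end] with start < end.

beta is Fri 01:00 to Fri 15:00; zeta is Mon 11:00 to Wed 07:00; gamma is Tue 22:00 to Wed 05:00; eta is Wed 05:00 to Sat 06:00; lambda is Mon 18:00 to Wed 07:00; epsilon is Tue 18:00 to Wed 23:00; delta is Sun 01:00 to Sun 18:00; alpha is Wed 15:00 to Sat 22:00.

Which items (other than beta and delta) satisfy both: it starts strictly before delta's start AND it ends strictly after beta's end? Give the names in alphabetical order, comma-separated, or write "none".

Conditions: its start is strictly before delta's start (X.start < Sun 01:00) AND its end is strictly after beta's end (X.end > Fri 15:00).
alpha: start Wed 15:00 < Sun 01:00? ✓; end Sat 22:00 > Fri 15:00? ✓ → yes.
epsilon: start Tue 18:00 < Sun 01:00? ✓; end Wed 23:00 > Fri 15:00? ✗ → no.
eta: start Wed 05:00 < Sun 01:00? ✓; end Sat 06:00 > Fri 15:00? ✓ → yes.
gamma: start Tue 22:00 < Sun 01:00? ✓; end Wed 05:00 > Fri 15:00? ✗ → no.
lambda: start Mon 18:00 < Sun 01:00? ✓; end Wed 07:00 > Fri 15:00? ✗ → no.
zeta: start Mon 11:00 < Sun 01:00? ✓; end Wed 07:00 > Fri 15:00? ✗ → no.
Result: alpha, eta.

alpha, eta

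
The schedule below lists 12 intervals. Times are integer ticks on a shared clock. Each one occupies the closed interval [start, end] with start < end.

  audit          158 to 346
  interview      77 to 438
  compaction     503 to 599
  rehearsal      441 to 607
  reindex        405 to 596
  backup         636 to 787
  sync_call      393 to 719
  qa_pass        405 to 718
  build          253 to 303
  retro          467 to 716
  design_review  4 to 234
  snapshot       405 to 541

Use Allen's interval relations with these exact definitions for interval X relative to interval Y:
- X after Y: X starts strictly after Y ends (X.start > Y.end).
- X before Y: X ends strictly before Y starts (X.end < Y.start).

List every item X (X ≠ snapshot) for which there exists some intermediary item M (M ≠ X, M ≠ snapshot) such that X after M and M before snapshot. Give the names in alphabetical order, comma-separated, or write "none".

backup, build, compaction, qa_pass, rehearsal, reindex, retro, sync_call

Target snapshot = [405, 541].
Intermediaries M with M before snapshot: audit, build, design_review.
Via audit — items with X after audit: backup, compaction, qa_pass, rehearsal, reindex, retro, sync_call.
Via build — items with X after build: backup, compaction, qa_pass, rehearsal, reindex, retro, sync_call.
Via design_review — items with X after design_review: backup, build, compaction, qa_pass, rehearsal, reindex, retro, sync_call.
Union: backup, build, compaction, qa_pass, rehearsal, reindex, retro, sync_call.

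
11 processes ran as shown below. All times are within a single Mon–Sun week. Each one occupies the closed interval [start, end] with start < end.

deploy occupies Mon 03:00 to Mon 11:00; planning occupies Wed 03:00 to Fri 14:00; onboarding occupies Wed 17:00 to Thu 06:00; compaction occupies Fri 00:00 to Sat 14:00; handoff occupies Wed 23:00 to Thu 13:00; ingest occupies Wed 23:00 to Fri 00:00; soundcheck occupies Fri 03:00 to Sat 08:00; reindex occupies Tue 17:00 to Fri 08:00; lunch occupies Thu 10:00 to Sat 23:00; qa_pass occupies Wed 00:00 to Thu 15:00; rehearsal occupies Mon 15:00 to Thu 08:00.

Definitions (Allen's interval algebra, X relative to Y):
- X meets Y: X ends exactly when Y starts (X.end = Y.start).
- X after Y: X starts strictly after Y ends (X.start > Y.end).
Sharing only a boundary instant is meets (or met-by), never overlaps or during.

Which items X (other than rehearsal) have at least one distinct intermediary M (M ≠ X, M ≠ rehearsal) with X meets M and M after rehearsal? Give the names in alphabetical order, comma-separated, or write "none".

Target rehearsal = [Mon 15:00, Thu 08:00].
Intermediaries M with M after rehearsal: compaction, lunch, soundcheck.
Via compaction — items with X meets compaction: ingest.
Via lunch — items with X meets lunch: none.
Via soundcheck — items with X meets soundcheck: none.
Union: ingest.

ingest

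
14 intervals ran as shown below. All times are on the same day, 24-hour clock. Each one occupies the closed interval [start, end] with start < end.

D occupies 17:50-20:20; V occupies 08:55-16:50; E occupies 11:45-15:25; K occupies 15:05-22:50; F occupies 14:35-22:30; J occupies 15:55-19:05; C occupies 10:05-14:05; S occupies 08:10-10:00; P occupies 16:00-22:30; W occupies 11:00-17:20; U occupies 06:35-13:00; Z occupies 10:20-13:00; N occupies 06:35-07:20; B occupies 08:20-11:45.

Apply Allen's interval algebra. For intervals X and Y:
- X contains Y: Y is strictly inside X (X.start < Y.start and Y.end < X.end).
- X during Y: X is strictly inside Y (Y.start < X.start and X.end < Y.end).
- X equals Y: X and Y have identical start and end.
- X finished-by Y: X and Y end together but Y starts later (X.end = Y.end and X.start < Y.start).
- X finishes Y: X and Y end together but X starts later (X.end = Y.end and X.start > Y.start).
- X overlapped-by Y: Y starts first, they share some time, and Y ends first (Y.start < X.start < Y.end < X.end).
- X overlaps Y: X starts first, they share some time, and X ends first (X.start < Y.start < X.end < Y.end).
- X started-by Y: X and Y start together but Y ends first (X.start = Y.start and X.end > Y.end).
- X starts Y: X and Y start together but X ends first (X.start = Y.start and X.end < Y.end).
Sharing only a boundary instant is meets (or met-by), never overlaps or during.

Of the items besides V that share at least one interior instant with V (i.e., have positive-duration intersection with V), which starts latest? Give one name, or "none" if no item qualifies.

P

Target V = [08:55, 16:50].
B [08:20, 11:45] → overlaps → candidate.
C [10:05, 14:05] → during → candidate.
D [17:50, 20:20] → after → excluded.
E [11:45, 15:25] → during → candidate.
F [14:35, 22:30] → overlapped-by → candidate.
J [15:55, 19:05] → overlapped-by → candidate.
K [15:05, 22:50] → overlapped-by → candidate.
N [06:35, 07:20] → before → excluded.
P [16:00, 22:30] → overlapped-by → candidate.
S [08:10, 10:00] → overlaps → candidate.
U [06:35, 13:00] → overlaps → candidate.
W [11:00, 17:20] → overlapped-by → candidate.
Z [10:20, 13:00] → during → candidate.
Among candidates, latest start is 16:00 → P.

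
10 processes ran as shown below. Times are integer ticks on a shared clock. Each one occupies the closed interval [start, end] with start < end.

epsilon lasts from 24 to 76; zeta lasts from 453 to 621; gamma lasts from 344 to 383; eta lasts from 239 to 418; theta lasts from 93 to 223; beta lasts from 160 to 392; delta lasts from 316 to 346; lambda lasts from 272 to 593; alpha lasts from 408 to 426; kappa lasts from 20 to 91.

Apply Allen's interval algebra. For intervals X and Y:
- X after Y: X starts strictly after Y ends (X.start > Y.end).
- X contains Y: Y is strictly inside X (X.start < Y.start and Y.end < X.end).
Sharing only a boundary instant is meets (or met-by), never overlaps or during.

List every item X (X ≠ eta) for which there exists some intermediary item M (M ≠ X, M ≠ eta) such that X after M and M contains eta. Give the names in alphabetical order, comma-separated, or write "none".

Target eta = [239, 418].
Intermediaries M with M contains eta: none.
Union: none.

none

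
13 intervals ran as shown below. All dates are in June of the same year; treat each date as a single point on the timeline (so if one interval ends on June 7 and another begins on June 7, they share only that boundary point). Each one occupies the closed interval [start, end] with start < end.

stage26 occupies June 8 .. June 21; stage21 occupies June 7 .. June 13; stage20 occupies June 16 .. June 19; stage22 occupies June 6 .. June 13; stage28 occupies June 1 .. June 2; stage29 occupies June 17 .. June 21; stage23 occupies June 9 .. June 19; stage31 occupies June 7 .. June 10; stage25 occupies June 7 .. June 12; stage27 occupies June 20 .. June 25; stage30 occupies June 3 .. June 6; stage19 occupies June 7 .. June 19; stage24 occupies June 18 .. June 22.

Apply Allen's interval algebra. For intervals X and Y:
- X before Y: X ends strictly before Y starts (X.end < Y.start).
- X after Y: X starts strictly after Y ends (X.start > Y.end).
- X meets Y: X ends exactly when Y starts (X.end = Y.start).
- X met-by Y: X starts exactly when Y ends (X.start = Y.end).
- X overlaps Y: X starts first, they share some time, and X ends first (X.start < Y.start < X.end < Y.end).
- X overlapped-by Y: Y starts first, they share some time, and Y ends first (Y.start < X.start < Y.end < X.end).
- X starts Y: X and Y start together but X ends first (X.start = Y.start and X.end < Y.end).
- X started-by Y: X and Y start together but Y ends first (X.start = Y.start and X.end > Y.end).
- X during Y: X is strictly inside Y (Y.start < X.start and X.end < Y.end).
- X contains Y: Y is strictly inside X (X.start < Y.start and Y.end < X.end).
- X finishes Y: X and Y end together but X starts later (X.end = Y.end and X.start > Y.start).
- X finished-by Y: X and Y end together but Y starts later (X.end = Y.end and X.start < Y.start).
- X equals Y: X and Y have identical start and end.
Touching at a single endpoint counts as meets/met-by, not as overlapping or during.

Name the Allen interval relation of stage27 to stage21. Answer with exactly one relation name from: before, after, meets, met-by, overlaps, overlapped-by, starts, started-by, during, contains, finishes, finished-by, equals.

stage27 = [June 20, June 25]; stage21 = [June 7, June 13].
Compare endpoints: stage27.start > stage21.start, stage27.start > stage21.end, stage27.end > stage21.start, stage27.end > stage21.end.
That pattern is 'after'.

after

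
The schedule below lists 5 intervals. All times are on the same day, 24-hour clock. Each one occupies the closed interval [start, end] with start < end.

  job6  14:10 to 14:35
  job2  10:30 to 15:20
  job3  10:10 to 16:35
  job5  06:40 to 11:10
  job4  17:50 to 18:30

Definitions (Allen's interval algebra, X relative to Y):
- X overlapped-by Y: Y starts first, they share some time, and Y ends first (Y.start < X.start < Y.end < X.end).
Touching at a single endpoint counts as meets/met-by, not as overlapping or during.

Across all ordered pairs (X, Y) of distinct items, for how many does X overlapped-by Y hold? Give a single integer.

2

Checking all 20 ordered pairs for relation 'overlapped-by'; matching pairs in alphabetical order:
(job2, job5): job2 overlapped-by job5 ✓
(job3, job5): job3 overlapped-by job5 ✓
Count: 2.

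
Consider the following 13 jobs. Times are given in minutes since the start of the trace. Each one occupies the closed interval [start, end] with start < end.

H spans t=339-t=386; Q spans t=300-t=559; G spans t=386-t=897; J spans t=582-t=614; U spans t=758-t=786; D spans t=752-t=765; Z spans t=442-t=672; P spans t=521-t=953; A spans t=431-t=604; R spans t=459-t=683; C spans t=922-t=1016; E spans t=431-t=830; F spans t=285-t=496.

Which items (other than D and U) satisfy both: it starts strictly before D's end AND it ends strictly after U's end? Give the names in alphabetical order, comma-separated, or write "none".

E, G, P

Conditions: its start is strictly before D's end (X.start < t=765) AND its end is strictly after U's end (X.end > t=786).
A: start t=431 < t=765? ✓; end t=604 > t=786? ✗ → no.
C: start t=922 < t=765? ✗; end t=1016 > t=786? ✓ → no.
E: start t=431 < t=765? ✓; end t=830 > t=786? ✓ → yes.
F: start t=285 < t=765? ✓; end t=496 > t=786? ✗ → no.
G: start t=386 < t=765? ✓; end t=897 > t=786? ✓ → yes.
H: start t=339 < t=765? ✓; end t=386 > t=786? ✗ → no.
J: start t=582 < t=765? ✓; end t=614 > t=786? ✗ → no.
P: start t=521 < t=765? ✓; end t=953 > t=786? ✓ → yes.
Q: start t=300 < t=765? ✓; end t=559 > t=786? ✗ → no.
R: start t=459 < t=765? ✓; end t=683 > t=786? ✗ → no.
Z: start t=442 < t=765? ✓; end t=672 > t=786? ✗ → no.
Result: E, G, P.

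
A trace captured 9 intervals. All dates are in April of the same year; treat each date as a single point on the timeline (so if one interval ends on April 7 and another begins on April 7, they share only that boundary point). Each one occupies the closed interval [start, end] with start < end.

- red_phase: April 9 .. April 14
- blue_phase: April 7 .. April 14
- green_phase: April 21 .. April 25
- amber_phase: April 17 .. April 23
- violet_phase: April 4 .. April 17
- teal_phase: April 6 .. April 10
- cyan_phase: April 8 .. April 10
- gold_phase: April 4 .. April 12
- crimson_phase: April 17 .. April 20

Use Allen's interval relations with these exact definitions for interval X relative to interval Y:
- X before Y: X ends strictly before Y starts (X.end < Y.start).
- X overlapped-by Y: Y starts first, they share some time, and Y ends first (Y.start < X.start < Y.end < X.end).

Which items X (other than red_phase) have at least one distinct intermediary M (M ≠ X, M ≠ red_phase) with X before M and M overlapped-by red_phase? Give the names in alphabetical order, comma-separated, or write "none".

none

Target red_phase = [April 9, April 14].
Intermediaries M with M overlapped-by red_phase: none.
Union: none.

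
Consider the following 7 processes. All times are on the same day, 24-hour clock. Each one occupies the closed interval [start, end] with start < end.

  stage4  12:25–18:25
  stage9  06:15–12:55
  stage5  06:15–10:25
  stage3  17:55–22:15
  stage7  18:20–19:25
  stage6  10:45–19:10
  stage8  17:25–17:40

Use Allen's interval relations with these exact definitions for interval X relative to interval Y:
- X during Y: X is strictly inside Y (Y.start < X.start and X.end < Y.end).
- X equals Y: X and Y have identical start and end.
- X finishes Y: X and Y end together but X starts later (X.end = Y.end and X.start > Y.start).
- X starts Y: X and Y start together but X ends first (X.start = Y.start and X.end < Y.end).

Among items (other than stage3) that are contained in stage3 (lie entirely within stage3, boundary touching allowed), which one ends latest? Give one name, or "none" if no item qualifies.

Target stage3 = [17:55, 22:15].
stage4 [12:25, 18:25] → overlaps → excluded.
stage5 [06:15, 10:25] → before → excluded.
stage6 [10:45, 19:10] → overlaps → excluded.
stage7 [18:20, 19:25] → during → candidate.
stage8 [17:25, 17:40] → before → excluded.
stage9 [06:15, 12:55] → before → excluded.
Among candidates, latest end is 19:25 → stage7.

stage7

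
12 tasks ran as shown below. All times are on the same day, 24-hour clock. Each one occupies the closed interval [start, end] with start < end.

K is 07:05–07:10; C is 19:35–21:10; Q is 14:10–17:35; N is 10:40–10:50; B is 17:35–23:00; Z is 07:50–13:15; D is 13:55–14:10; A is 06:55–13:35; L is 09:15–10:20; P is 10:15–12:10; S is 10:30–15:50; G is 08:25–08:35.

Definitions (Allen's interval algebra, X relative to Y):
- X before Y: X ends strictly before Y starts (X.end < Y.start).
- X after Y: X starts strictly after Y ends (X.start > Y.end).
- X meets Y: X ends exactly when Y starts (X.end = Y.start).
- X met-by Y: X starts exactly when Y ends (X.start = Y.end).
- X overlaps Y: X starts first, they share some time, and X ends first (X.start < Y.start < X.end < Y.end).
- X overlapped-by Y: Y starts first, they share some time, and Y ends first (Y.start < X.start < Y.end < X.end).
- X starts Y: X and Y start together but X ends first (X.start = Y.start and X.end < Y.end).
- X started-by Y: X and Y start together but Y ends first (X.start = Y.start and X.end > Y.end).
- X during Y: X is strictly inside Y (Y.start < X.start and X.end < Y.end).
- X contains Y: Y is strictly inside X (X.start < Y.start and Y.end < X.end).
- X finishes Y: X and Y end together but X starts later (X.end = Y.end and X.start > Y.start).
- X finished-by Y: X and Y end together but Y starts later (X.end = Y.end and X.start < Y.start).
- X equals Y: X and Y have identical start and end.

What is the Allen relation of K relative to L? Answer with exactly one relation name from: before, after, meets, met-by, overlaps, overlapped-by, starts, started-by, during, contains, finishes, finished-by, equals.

before

K = [07:05, 07:10]; L = [09:15, 10:20].
Compare endpoints: K.start < L.start, K.start < L.end, K.end < L.start, K.end < L.end.
That pattern is 'before'.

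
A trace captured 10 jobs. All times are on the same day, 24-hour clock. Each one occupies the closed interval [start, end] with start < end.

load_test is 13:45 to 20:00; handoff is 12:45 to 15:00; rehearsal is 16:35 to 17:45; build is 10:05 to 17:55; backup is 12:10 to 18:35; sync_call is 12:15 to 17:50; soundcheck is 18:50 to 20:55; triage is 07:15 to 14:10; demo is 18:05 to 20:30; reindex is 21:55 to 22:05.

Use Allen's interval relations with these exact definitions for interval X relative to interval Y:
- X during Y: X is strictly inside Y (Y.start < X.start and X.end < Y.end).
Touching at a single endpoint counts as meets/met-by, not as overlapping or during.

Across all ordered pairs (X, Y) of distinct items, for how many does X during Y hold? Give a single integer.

Checking all 90 ordered pairs for relation 'during'; matching pairs in alphabetical order:
(handoff, backup): handoff during backup ✓
(handoff, build): handoff during build ✓
(handoff, sync_call): handoff during sync_call ✓
(rehearsal, backup): rehearsal during backup ✓
(rehearsal, build): rehearsal during build ✓
(rehearsal, load_test): rehearsal during load_test ✓
(rehearsal, sync_call): rehearsal during sync_call ✓
(sync_call, backup): sync_call during backup ✓
(sync_call, build): sync_call during build ✓
Count: 9.

9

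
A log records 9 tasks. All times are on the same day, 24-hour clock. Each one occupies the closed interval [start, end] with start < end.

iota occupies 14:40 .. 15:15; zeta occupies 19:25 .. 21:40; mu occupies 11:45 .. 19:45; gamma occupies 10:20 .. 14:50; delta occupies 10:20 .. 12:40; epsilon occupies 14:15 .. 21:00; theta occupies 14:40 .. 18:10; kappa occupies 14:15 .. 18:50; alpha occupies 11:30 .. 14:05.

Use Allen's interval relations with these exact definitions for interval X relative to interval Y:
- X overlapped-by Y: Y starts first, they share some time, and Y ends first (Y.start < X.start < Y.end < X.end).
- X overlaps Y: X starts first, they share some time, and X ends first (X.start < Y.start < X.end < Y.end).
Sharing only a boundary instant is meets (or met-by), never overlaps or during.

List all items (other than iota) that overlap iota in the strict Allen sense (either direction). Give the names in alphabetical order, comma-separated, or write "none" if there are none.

Target iota = [14:40, 15:15].
alpha [11:30, 14:05] → before → no.
delta [10:20, 12:40] → before → no.
epsilon [14:15, 21:00] → contains → no.
gamma [10:20, 14:50] → overlaps → yes.
kappa [14:15, 18:50] → contains → no.
mu [11:45, 19:45] → contains → no.
theta [14:40, 18:10] → started-by → no.
zeta [19:25, 21:40] → after → no.
Result: gamma.

gamma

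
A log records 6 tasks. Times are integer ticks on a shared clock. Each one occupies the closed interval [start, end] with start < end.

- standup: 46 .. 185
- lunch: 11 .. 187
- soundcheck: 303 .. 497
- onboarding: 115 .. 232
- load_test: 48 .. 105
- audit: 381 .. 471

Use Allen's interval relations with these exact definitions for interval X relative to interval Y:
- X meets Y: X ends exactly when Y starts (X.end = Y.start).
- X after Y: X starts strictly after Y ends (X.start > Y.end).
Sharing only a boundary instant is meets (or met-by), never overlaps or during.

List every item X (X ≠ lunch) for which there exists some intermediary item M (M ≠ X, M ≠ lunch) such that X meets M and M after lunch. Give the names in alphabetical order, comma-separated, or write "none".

Target lunch = [11, 187].
Intermediaries M with M after lunch: audit, soundcheck.
Via audit — items with X meets audit: none.
Via soundcheck — items with X meets soundcheck: none.
Union: none.

none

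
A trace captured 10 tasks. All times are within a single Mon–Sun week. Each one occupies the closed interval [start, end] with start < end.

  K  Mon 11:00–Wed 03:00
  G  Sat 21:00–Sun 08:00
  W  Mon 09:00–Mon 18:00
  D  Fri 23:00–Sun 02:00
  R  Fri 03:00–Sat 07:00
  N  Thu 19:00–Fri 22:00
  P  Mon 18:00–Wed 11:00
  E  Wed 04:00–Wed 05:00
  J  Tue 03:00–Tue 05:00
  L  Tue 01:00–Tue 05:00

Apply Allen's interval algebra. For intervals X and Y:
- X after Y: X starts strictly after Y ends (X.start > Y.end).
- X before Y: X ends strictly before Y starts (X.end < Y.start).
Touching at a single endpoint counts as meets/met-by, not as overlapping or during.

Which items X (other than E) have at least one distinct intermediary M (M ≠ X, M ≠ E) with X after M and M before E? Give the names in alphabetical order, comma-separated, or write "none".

Target E = [Wed 04:00, Wed 05:00].
Intermediaries M with M before E: J, K, L, W.
Via J — items with X after J: D, G, N, R.
Via K — items with X after K: D, G, N, R.
Via L — items with X after L: D, G, N, R.
Via W — items with X after W: D, G, J, L, N, R.
Union: D, G, J, L, N, R.

D, G, J, L, N, R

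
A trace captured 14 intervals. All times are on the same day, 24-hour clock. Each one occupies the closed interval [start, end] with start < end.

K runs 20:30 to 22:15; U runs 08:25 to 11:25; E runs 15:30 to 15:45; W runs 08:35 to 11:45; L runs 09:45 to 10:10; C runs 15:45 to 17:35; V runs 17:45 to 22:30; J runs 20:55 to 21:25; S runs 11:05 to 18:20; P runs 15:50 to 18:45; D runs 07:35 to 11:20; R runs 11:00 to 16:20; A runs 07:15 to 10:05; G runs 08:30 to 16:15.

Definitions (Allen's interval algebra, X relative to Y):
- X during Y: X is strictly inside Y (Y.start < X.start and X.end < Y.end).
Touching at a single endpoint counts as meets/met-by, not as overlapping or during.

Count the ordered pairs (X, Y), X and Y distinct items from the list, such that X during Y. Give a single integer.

12

Checking all 182 ordered pairs for relation 'during'; matching pairs in alphabetical order:
(C, S): C during S ✓
(E, G): E during G ✓
(E, R): E during R ✓
(E, S): E during S ✓
(J, K): J during K ✓
(J, V): J during V ✓
(K, V): K during V ✓
(L, D): L during D ✓
(L, G): L during G ✓
(L, U): L during U ✓
(L, W): L during W ✓
(W, G): W during G ✓
Count: 12.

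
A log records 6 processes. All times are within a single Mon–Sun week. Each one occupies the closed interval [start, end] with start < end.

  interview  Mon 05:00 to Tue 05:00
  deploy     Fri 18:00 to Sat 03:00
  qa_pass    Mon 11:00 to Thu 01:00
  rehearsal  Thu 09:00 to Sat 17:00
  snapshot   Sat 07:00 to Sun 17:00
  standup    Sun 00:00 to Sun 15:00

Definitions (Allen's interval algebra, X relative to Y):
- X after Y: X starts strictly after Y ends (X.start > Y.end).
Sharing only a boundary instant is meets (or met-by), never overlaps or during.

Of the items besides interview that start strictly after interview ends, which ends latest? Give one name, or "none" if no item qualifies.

Target interview = [Mon 05:00, Tue 05:00].
deploy [Fri 18:00, Sat 03:00] → after → candidate.
qa_pass [Mon 11:00, Thu 01:00] → overlapped-by → excluded.
rehearsal [Thu 09:00, Sat 17:00] → after → candidate.
snapshot [Sat 07:00, Sun 17:00] → after → candidate.
standup [Sun 00:00, Sun 15:00] → after → candidate.
Among candidates, latest end is Sun 17:00 → snapshot.

snapshot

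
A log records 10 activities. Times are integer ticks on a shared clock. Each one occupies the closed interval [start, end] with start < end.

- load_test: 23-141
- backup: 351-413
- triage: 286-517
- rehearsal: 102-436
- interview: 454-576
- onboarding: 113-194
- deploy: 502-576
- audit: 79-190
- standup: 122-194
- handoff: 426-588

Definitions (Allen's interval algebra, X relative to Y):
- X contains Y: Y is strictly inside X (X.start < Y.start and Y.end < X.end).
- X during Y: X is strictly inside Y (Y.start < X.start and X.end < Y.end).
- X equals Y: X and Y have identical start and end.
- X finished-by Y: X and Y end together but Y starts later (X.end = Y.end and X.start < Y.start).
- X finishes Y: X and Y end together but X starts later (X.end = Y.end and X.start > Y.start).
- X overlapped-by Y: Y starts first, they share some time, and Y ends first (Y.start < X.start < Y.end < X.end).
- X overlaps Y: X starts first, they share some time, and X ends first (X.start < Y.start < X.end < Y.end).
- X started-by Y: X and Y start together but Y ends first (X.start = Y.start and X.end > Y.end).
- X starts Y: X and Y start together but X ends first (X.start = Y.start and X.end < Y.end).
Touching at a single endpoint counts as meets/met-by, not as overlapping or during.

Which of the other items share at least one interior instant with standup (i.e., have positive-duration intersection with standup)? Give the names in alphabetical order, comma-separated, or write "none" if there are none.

audit, load_test, onboarding, rehearsal

Target standup = [122, 194].
audit [79, 190] → overlaps → yes.
backup [351, 413] → after → no.
deploy [502, 576] → after → no.
handoff [426, 588] → after → no.
interview [454, 576] → after → no.
load_test [23, 141] → overlaps → yes.
onboarding [113, 194] → finished-by → yes.
rehearsal [102, 436] → contains → yes.
triage [286, 517] → after → no.
Result: audit, load_test, onboarding, rehearsal.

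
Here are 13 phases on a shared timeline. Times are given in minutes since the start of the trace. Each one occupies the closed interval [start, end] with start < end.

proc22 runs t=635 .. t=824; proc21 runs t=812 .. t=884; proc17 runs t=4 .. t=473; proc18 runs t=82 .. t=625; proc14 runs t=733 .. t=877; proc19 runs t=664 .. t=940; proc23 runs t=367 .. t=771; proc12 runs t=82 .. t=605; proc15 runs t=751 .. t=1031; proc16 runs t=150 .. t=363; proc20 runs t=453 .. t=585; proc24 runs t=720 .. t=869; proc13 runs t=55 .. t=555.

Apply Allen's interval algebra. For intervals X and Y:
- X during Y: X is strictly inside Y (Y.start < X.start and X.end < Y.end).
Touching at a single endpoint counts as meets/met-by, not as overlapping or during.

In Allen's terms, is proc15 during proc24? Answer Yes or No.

No

proc15 = [t=751, t=1031], proc24 = [t=720, t=869].
Actual relation of proc15 to proc24: overlapped-by.
Asked whether 'during' holds → No.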